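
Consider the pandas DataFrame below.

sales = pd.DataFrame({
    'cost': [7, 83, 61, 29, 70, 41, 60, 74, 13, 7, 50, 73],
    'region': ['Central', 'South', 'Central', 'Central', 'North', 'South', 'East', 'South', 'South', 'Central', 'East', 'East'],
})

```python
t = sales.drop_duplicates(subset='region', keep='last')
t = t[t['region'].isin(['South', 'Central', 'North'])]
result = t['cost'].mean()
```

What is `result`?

drop duplicate region (keep=last):
    cost   region
4     70    North
8     13    South
9      7  Central
11    73     East
filter rows where region in ['South', 'Central', 'North']:
   cost   region
4    70    North
8    13    South
9     7  Central

30.0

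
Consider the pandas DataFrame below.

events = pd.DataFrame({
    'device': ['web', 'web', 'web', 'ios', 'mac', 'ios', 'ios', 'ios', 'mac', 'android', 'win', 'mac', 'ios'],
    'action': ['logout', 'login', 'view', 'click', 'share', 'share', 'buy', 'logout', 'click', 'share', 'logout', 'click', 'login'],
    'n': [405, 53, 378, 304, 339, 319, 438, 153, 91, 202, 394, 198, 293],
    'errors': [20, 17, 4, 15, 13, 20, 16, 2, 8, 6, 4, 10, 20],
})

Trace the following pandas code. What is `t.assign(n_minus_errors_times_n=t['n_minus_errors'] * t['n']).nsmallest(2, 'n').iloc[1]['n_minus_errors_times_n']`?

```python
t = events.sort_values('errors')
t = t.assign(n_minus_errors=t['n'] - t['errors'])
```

7553

sort by errors:
     device  action    n  errors
7       ios  logout  153       2
2       web    view  378       4
10      win  logout  394       4
9   android   share  202       6
8       mac   click   91       8
11      mac   click  198      10
4       mac   share  339      13
3       ios   click  304      15
6       ios     buy  438      16
1       web   login   53      17
0       web  logout  405      20
5       ios   share  319      20
12      ios   login  293      20
add column n_minus_errors = t['n'] - t['errors']:
     device  action    n  errors  n_minus_errors
7       ios  logout  153       2             151
2       web    view  378       4             374
10      win  logout  394       4             390
9   android   share  202       6             196
8       mac   click   91       8              83
11      mac   click  198      10             188
4       mac   share  339      13             326
3       ios   click  304      15             289
6       ios     buy  438      16             422
1       web   login   53      17              36
0       web  logout  405      20             385
5       ios   share  319      20             299
12      ios   login  293      20             273
add column n_minus_errors_times_n = t['n_minus_errors'] * t['n']:
     device  action    n  errors  n_minus_errors  n_minus_errors_times_n
7       ios  logout  153       2             151                   23103
2       web    view  378       4             374                  141372
10      win  logout  394       4             390                  153660
9   android   share  202       6             196                   39592
8       mac   click   91       8              83                    7553
11      mac   click  198      10             188                   37224
4       mac   share  339      13             326                  110514
3       ios   click  304      15             289                   87856
6       ios     buy  438      16             422                  184836
1       web   login   53      17              36                    1908
0       web  logout  405      20             385                  155925
5       ios   share  319      20             299                   95381
12      ios   login  293      20             273                   79989
take 2 rows with smallest n:
  device action   n  errors  n_minus_errors  n_minus_errors_times_n
1    web  login  53      17              36                    1908
8    mac  click  91       8              83                    7553
The value at position 1, column 'n_minus_errors_times_n' is 7553.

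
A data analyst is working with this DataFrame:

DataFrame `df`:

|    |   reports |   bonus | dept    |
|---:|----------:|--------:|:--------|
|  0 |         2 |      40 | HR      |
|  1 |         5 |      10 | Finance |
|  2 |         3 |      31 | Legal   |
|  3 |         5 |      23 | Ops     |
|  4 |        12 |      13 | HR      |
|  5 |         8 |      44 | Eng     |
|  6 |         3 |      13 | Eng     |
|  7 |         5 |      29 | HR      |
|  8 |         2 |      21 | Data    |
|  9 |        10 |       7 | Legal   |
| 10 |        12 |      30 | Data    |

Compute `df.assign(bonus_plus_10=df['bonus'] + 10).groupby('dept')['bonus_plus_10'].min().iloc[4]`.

add column bonus_plus_10 = df['bonus'] + 10:
    reports  bonus     dept  bonus_plus_10
0         2     40       HR             50
1         5     10  Finance             20
2         3     31    Legal             41
3         5     23      Ops             33
4        12     13       HR             23
5         8     44      Eng             54
6         3     13      Eng             23
7         5     29       HR             39
8         2     21     Data             31
9        10      7    Legal             17
10       12     30     Data             40
group by dept, min of bonus_plus_10:
dept
Data       31
Eng        23
Finance    20
HR         23
Legal      17
Ops        33
Name: bonus_plus_10, dtype: int64
Hence 17.

17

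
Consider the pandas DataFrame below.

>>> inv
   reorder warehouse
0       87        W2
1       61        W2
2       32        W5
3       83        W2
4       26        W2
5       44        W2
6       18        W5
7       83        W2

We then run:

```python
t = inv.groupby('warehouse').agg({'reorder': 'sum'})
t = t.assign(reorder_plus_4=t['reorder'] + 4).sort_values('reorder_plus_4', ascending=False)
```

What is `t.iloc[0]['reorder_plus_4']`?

388

group by warehouse, sum of reorder:
           reorder
warehouse         
W2             384
W5              50
add column reorder_plus_4 = t['reorder'] + 4:
           reorder  reorder_plus_4
warehouse                         
W2             384             388
W5              50              54
sort by reorder_plus_4 descending:
           reorder  reorder_plus_4
warehouse                         
W2             384             388
W5              50              54
Hence 388.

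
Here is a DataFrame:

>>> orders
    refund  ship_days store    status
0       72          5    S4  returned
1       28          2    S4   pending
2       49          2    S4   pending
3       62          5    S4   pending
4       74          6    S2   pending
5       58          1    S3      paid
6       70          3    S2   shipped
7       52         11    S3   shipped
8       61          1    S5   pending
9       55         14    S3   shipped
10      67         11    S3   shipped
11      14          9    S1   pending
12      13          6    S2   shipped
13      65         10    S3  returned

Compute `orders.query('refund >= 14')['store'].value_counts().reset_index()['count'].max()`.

5

filter rows where refund >= 14:
    refund  ship_days store    status
0       72          5    S4  returned
1       28          2    S4   pending
2       49          2    S4   pending
3       62          5    S4   pending
4       74          6    S2   pending
5       58          1    S3      paid
6       70          3    S2   shipped
7       52         11    S3   shipped
8       61          1    S5   pending
9       55         14    S3   shipped
10      67         11    S3   shipped
11      14          9    S1   pending
13      65         10    S3  returned
value_counts of store:
store
S3    5
S4    4
S2    2
S5    1
S1    1
Name: count, dtype: int64
reset_index():
  store  count
0    S3      5
1    S4      4
2    S2      2
3    S5      1
4    S1      1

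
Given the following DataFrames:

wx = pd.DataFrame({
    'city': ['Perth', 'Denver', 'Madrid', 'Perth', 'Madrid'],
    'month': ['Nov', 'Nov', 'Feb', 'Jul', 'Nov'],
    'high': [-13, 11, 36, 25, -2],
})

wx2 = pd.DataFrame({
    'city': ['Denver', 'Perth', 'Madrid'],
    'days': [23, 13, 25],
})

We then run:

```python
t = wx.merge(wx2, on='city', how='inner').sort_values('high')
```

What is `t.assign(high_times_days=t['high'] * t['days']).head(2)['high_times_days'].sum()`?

-219

merge on 'city' (how='inner') → 5 rows:
     city month  high  days
0   Perth   Nov   -13    13
1  Denver   Nov    11    23
2  Madrid   Feb    36    25
3   Perth   Jul    25    13
4  Madrid   Nov    -2    25
sort by high:
     city month  high  days
0   Perth   Nov   -13    13
4  Madrid   Nov    -2    25
1  Denver   Nov    11    23
3   Perth   Jul    25    13
2  Madrid   Feb    36    25
add column high_times_days = t['high'] * t['days']:
     city month  high  days  high_times_days
0   Perth   Nov   -13    13             -169
4  Madrid   Nov    -2    25              -50
1  Denver   Nov    11    23              253
3   Perth   Jul    25    13              325
2  Madrid   Feb    36    25              900
take first 2 rows:
     city month  high  days  high_times_days
0   Perth   Nov   -13    13             -169
4  Madrid   Nov    -2    25              -50
Reading off the sum of column 'high_times_days', we get -219.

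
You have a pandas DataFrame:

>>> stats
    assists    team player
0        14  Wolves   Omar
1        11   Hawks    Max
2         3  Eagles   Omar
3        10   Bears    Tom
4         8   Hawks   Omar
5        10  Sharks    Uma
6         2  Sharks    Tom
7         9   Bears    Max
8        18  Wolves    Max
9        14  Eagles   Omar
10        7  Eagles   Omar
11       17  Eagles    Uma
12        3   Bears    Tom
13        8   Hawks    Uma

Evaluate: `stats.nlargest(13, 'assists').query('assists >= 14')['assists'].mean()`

take 13 rows with largest assists:
    assists    team player
8        18  Wolves    Max
11       17  Eagles    Uma
0        14  Wolves   Omar
9        14  Eagles   Omar
1        11   Hawks    Max
3        10   Bears    Tom
5        10  Sharks    Uma
7         9   Bears    Max
4         8   Hawks   Omar
13        8   Hawks    Uma
10        7  Eagles   Omar
2         3  Eagles   Omar
12        3   Bears    Tom
filter rows where assists >= 14:
    assists    team player
8        18  Wolves    Max
11       17  Eagles    Uma
0        14  Wolves   Omar
9        14  Eagles   Omar
Reading off the mean of column 'assists', we get 15.75.

15.75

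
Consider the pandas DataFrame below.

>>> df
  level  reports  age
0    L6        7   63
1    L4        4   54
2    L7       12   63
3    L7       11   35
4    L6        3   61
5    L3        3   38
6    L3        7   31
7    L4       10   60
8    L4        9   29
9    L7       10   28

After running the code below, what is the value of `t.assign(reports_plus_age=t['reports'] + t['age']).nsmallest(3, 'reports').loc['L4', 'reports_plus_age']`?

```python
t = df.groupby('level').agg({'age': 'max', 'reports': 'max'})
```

70

group by level: max(age), max(reports):
       age  reports
level              
L3      38        7
L4      60       10
L6      63        7
L7      63       12
add column reports_plus_age = t['reports'] + t['age']:
       age  reports  reports_plus_age
level                                
L3      38        7                45
L4      60       10                70
L6      63        7                70
L7      63       12                75
take 3 rows with smallest reports:
       age  reports  reports_plus_age
level                                
L3      38        7                45
L6      63        7                70
L4      60       10                70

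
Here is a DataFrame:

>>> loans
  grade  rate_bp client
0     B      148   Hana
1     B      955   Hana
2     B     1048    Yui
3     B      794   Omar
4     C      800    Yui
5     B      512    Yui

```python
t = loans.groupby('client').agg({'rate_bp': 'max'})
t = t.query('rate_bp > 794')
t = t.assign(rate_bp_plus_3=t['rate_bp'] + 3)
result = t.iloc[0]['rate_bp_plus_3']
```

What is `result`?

group by client, max of rate_bp:
        rate_bp
client         
Hana        955
Omar        794
Yui        1048
filter rows where rate_bp > 794:
        rate_bp
client         
Hana        955
Yui        1048
add column rate_bp_plus_3 = t['rate_bp'] + 3:
        rate_bp  rate_bp_plus_3
client                         
Hana        955             958
Yui        1048            1051

958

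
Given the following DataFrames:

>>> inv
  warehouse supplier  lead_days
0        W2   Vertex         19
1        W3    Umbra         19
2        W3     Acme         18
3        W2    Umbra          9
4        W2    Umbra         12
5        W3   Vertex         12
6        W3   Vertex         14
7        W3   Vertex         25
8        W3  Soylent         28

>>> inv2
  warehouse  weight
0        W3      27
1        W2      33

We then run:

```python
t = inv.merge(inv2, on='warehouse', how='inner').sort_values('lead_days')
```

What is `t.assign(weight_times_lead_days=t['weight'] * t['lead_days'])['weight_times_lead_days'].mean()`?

merge on 'warehouse' (how='inner') → 9 rows:
  warehouse supplier  lead_days  weight
0        W2   Vertex         19      33
1        W3    Umbra         19      27
2        W3     Acme         18      27
3        W2    Umbra          9      33
4        W2    Umbra         12      33
5        W3   Vertex         12      27
6        W3   Vertex         14      27
7        W3   Vertex         25      27
8        W3  Soylent         28      27
sort by lead_days:
  warehouse supplier  lead_days  weight
3        W2    Umbra          9      33
4        W2    Umbra         12      33
5        W3   Vertex         12      27
6        W3   Vertex         14      27
2        W3     Acme         18      27
0        W2   Vertex         19      33
1        W3    Umbra         19      27
7        W3   Vertex         25      27
8        W3  Soylent         28      27
add column weight_times_lead_days = t['weight'] * t['lead_days']:
  warehouse supplier  lead_days  weight  weight_times_lead_days
3        W2    Umbra          9      33                     297
4        W2    Umbra         12      33                     396
5        W3   Vertex         12      27                     324
6        W3   Vertex         14      27                     378
2        W3     Acme         18      27                     486
0        W2   Vertex         19      33                     627
1        W3    Umbra         19      27                     513
7        W3   Vertex         25      27                     675
8        W3  Soylent         28      27                     756
Then the mean of column 'weight_times_lead_days': 494.666666667

494.666666667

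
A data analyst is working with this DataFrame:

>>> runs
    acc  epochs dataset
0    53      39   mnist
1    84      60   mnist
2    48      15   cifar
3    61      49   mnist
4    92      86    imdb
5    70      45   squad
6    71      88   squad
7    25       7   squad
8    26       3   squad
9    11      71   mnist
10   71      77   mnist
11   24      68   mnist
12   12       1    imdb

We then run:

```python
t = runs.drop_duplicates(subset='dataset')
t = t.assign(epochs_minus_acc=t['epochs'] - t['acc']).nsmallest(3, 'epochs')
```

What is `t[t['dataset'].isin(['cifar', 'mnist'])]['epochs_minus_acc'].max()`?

drop duplicate dataset (keep=first):
   acc  epochs dataset
0   53      39   mnist
2   48      15   cifar
4   92      86    imdb
5   70      45   squad
add column epochs_minus_acc = t['epochs'] - t['acc']:
   acc  epochs dataset  epochs_minus_acc
0   53      39   mnist               -14
2   48      15   cifar               -33
4   92      86    imdb                -6
5   70      45   squad               -25
take 3 rows with smallest epochs:
   acc  epochs dataset  epochs_minus_acc
2   48      15   cifar               -33
0   53      39   mnist               -14
5   70      45   squad               -25
filter rows where dataset in ['cifar', 'mnist']:
   acc  epochs dataset  epochs_minus_acc
2   48      15   cifar               -33
0   53      39   mnist               -14

-14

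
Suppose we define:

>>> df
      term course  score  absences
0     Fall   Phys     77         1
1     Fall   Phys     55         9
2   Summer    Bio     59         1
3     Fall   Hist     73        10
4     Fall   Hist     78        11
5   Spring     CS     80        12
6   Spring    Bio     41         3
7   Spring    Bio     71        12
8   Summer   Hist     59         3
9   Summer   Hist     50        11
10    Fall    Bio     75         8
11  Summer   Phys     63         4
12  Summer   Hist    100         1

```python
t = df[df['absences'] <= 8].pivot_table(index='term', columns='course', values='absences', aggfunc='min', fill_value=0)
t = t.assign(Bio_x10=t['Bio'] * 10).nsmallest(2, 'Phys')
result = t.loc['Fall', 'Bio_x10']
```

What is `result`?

filter rows where absences <= 8:
      term course  score  absences
0     Fall   Phys     77         1
2   Summer    Bio     59         1
6   Spring    Bio     41         3
8   Summer   Hist     59         3
10    Fall    Bio     75         8
11  Summer   Phys     63         4
12  Summer   Hist    100         1
pivot: rows=term, cols=course, min(absences):
course  Bio  Hist  Phys
term                   
Fall      8     0     1
Spring    3     0     0
Summer    1     1     4
add column Bio_x10 = t['Bio'] * 10:
course  Bio  Hist  Phys  Bio_x10
term                            
Fall      8     0     1       80
Spring    3     0     0       30
Summer    1     1     4       10
take 2 rows with smallest Phys:
course  Bio  Hist  Phys  Bio_x10
term                            
Spring    3     0     0       30
Fall      8     0     1       80
Reading off the value at row 'Fall', column 'Bio_x10', we get 80.

80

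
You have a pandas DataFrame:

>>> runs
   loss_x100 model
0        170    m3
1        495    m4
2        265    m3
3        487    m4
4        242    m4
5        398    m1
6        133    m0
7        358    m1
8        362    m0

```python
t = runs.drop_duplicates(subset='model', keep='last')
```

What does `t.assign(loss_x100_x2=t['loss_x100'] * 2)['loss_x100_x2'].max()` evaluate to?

724

drop duplicate model (keep=last):
   loss_x100 model
2        265    m3
4        242    m4
7        358    m1
8        362    m0
add column loss_x100_x2 = t['loss_x100'] * 2:
   loss_x100 model  loss_x100_x2
2        265    m3           530
4        242    m4           484
7        358    m1           716
8        362    m0           724
max of column 'loss_x100_x2' → 724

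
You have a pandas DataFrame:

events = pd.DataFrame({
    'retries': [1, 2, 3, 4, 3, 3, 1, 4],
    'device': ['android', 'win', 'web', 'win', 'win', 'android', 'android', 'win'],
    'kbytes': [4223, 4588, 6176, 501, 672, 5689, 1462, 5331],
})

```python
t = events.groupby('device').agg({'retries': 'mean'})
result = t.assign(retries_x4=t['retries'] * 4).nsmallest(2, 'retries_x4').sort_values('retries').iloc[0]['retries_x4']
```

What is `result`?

group by device, mean of retries:
          retries
device           
android  1.666667
web      3.000000
win      3.250000
add column retries_x4 = t['retries'] * 4:
          retries  retries_x4
device                       
android  1.666667    6.666667
web      3.000000   12.000000
win      3.250000   13.000000
take 2 rows with smallest retries_x4:
          retries  retries_x4
device                       
android  1.666667    6.666667
web      3.000000   12.000000
sort by retries:
          retries  retries_x4
device                       
android  1.666667    6.666667
web      3.000000   12.000000
The value at position 0, column 'retries_x4' is 6.66666666667.

6.66666666667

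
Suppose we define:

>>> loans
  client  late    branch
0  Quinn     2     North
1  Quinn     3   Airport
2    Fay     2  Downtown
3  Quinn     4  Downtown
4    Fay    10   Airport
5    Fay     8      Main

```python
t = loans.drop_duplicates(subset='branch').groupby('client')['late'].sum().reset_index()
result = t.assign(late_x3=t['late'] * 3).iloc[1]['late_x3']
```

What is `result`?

15

drop duplicate branch (keep=first):
  client  late    branch
0  Quinn     2     North
1  Quinn     3   Airport
2    Fay     2  Downtown
5    Fay     8      Main
group by client, sum of late:
client
Fay      10
Quinn     5
Name: late, dtype: int64
reset_index():
  client  late
0    Fay    10
1  Quinn     5
add column late_x3 = t['late'] * 3:
  client  late  late_x3
0    Fay    10       30
1  Quinn     5       15
So iloc[1]['late_x3'] = 15.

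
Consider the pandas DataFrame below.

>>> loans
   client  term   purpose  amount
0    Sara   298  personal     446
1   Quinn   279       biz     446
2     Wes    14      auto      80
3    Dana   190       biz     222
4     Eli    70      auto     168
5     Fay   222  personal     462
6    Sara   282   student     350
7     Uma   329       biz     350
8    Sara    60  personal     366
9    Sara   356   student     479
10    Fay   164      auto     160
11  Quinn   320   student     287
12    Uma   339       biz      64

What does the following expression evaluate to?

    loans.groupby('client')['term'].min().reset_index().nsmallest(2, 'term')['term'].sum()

group by client, min of term:
client
Dana     190
Eli       70
Fay      164
Quinn    279
Sara      60
Uma      329
Wes       14
Name: term, dtype: int64
reset_index():
  client  term
0   Dana   190
1    Eli    70
2    Fay   164
3  Quinn   279
4   Sara    60
5    Uma   329
6    Wes    14
take 2 rows with smallest term:
  client  term
6    Wes    14
4   Sara    60

74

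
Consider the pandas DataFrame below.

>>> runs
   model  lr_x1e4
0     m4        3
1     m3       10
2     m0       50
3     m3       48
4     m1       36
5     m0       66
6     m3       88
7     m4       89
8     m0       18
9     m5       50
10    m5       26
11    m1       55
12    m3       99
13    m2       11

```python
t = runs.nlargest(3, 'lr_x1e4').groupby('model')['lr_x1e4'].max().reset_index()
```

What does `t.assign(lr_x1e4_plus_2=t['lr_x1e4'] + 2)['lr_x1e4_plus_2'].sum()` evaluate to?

take 3 rows with largest lr_x1e4:
   model  lr_x1e4
12    m3       99
7     m4       89
6     m3       88
group by model, max of lr_x1e4:
model
m3    99
m4    89
Name: lr_x1e4, dtype: int64
reset_index():
  model  lr_x1e4
0    m3       99
1    m4       89
add column lr_x1e4_plus_2 = t['lr_x1e4'] + 2:
  model  lr_x1e4  lr_x1e4_plus_2
0    m3       99             101
1    m4       89              91
Finally, sum of column 'lr_x1e4_plus_2' = 192.

192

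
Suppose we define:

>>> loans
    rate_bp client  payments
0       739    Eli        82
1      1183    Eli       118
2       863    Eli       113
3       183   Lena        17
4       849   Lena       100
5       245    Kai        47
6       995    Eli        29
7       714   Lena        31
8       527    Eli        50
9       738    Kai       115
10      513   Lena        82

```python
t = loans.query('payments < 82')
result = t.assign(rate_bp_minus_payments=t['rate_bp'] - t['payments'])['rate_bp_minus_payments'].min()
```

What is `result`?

166

filter rows where payments < 82:
   rate_bp client  payments
3      183   Lena        17
5      245    Kai        47
6      995    Eli        29
7      714   Lena        31
8      527    Eli        50
add column rate_bp_minus_payments = t['rate_bp'] - t['payments']:
   rate_bp client  payments  rate_bp_minus_payments
3      183   Lena        17                     166
5      245    Kai        47                     198
6      995    Eli        29                     966
7      714   Lena        31                     683
8      527    Eli        50                     477
Taking the min of column 'rate_bp_minus_payments' gives 166.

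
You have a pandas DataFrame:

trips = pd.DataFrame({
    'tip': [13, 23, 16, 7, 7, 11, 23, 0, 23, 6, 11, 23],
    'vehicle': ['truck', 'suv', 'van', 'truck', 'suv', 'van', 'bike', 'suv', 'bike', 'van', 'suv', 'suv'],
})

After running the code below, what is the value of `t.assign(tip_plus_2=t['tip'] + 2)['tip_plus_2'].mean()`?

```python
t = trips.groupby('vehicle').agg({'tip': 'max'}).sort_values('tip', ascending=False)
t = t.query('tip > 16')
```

group by vehicle, max of tip:
         tip
vehicle     
bike      23
suv       23
truck     13
van       16
sort by tip descending:
         tip
vehicle     
bike      23
suv       23
van       16
truck     13
filter rows where tip > 16:
         tip
vehicle     
bike      23
suv       23
add column tip_plus_2 = t['tip'] + 2:
         tip  tip_plus_2
vehicle                 
bike      23          25
suv       23          25

25.0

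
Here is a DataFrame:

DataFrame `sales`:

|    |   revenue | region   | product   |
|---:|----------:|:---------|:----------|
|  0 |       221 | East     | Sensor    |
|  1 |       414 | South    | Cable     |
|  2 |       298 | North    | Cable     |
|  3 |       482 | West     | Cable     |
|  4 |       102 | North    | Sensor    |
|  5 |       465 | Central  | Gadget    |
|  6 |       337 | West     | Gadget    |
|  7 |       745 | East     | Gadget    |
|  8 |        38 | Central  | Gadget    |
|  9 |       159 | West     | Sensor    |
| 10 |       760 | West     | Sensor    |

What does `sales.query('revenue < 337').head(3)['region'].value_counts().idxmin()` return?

East

filter rows where revenue < 337:
   revenue   region product
0      221     East  Sensor
2      298    North   Cable
4      102    North  Sensor
8       38  Central  Gadget
9      159     West  Sensor
take first 3 rows:
   revenue region product
0      221   East  Sensor
2      298  North   Cable
4      102  North  Sensor
value_counts of region:
region
North    2
East     1
Name: count, dtype: int64
Reading off the label with the smallest value, we get East.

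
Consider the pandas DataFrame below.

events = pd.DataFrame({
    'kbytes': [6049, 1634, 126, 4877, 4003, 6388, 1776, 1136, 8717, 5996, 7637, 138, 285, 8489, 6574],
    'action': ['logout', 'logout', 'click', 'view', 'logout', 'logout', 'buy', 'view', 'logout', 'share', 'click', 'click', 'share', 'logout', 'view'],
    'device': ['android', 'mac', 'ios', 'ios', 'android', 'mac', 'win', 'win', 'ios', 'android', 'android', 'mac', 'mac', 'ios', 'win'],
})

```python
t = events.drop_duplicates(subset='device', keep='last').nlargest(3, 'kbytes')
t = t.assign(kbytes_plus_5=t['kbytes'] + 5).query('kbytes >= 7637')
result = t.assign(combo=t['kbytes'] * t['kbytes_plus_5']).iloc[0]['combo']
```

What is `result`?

drop duplicate device (keep=last):
    kbytes  action   device
10    7637   click  android
12     285   share      mac
13    8489  logout      ios
14    6574    view      win
take 3 rows with largest kbytes:
    kbytes  action   device
13    8489  logout      ios
10    7637   click  android
14    6574    view      win
add column kbytes_plus_5 = t['kbytes'] + 5:
    kbytes  action   device  kbytes_plus_5
13    8489  logout      ios           8494
10    7637   click  android           7642
14    6574    view      win           6579
filter rows where kbytes >= 7637:
    kbytes  action   device  kbytes_plus_5
13    8489  logout      ios           8494
10    7637   click  android           7642
add column combo = t['kbytes'] * t['kbytes_plus_5']:
    kbytes  action   device  kbytes_plus_5     combo
13    8489  logout      ios           8494  72105566
10    7637   click  android           7642  58361954

72105566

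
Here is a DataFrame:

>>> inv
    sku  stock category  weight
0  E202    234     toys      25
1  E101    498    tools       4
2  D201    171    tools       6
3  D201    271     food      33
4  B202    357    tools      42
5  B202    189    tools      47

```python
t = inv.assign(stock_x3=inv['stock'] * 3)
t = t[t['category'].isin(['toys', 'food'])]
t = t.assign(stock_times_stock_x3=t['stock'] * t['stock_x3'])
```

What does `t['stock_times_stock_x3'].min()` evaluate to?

164268

add column stock_x3 = inv['stock'] * 3:
    sku  stock category  weight  stock_x3
0  E202    234     toys      25       702
1  E101    498    tools       4      1494
2  D201    171    tools       6       513
3  D201    271     food      33       813
4  B202    357    tools      42      1071
5  B202    189    tools      47       567
filter rows where category in ['toys', 'food']:
    sku  stock category  weight  stock_x3
0  E202    234     toys      25       702
3  D201    271     food      33       813
add column stock_times_stock_x3 = t['stock'] * t['stock_x3']:
    sku  stock category  weight  stock_x3  stock_times_stock_x3
0  E202    234     toys      25       702                164268
3  D201    271     food      33       813                220323
Reading off the min of column 'stock_times_stock_x3', we get 164268.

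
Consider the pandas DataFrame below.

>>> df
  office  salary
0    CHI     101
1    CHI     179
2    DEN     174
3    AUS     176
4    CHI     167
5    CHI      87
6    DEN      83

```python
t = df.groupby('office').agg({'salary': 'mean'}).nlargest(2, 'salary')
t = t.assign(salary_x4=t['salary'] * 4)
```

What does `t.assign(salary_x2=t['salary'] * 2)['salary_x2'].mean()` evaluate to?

309.5

group by office, mean of salary:
        salary
office        
AUS      176.0
CHI      133.5
DEN      128.5
take 2 rows with largest salary:
        salary
office        
AUS      176.0
CHI      133.5
add column salary_x4 = t['salary'] * 4:
        salary  salary_x4
office                   
AUS      176.0      704.0
CHI      133.5      534.0
add column salary_x2 = t['salary'] * 2:
        salary  salary_x4  salary_x2
office                              
AUS      176.0      704.0      352.0
CHI      133.5      534.0      267.0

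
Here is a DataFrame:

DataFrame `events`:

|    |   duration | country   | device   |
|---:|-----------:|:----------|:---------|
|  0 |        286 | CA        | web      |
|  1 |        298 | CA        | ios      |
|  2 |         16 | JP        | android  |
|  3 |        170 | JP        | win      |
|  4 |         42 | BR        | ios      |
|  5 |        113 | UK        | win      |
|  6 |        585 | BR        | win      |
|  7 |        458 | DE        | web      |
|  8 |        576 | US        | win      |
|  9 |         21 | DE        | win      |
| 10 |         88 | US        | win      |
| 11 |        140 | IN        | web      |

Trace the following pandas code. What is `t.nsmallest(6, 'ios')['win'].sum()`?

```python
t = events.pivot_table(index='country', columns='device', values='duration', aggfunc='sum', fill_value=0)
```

pivot: rows=country, cols=device, sum(duration):
device   android  ios  web  win
country                        
BR             0   42    0  585
CA             0  298  286    0
DE             0    0  458   21
IN             0    0  140    0
JP            16    0    0  170
UK             0    0    0  113
US             0    0    0  664
take 6 rows with smallest ios:
device   android  ios  web  win
country                        
DE             0    0  458   21
IN             0    0  140    0
JP            16    0    0  170
UK             0    0    0  113
US             0    0    0  664
BR             0   42    0  585
Taking the sum of column 'win' gives 1553.

1553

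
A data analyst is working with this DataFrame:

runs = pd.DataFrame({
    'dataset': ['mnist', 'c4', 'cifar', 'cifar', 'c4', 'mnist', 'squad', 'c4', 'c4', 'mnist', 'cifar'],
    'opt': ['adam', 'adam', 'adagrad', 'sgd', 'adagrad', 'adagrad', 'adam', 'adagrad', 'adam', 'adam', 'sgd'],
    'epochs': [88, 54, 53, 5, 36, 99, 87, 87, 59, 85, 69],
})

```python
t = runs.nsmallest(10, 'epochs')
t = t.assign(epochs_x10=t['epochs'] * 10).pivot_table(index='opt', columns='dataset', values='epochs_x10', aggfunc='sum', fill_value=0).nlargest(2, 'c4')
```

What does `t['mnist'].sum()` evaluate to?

1730

take 10 rows with smallest epochs:
   dataset      opt  epochs
3    cifar      sgd       5
4       c4  adagrad      36
2    cifar  adagrad      53
1       c4     adam      54
8       c4     adam      59
10   cifar      sgd      69
9    mnist     adam      85
6    squad     adam      87
7       c4  adagrad      87
0    mnist     adam      88
add column epochs_x10 = t['epochs'] * 10:
   dataset      opt  epochs  epochs_x10
3    cifar      sgd       5          50
4       c4  adagrad      36         360
2    cifar  adagrad      53         530
1       c4     adam      54         540
8       c4     adam      59         590
10   cifar      sgd      69         690
9    mnist     adam      85         850
6    squad     adam      87         870
7       c4  adagrad      87         870
0    mnist     adam      88         880
pivot: rows=opt, cols=dataset, sum(epochs_x10):
dataset    c4  cifar  mnist  squad
opt                               
adagrad  1230    530      0      0
adam     1130      0   1730    870
sgd         0    740      0      0
take 2 rows with largest c4:
dataset    c4  cifar  mnist  squad
opt                               
adagrad  1230    530      0      0
adam     1130      0   1730    870
Taking the sum of column 'mnist' gives 1730.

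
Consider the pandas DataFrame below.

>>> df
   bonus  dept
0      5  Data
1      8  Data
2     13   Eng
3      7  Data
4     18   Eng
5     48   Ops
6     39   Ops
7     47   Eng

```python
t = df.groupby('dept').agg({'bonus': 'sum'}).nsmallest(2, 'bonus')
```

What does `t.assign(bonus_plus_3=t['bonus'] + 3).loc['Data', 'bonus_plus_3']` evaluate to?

group by dept, sum of bonus:
      bonus
dept       
Data     20
Eng      78
Ops      87
take 2 rows with smallest bonus:
      bonus
dept       
Data     20
Eng      78
add column bonus_plus_3 = t['bonus'] + 3:
      bonus  bonus_plus_3
dept                     
Data     20            23
Eng      78            81
Taking the value at row 'Data', column 'bonus_plus_3' gives 23.

23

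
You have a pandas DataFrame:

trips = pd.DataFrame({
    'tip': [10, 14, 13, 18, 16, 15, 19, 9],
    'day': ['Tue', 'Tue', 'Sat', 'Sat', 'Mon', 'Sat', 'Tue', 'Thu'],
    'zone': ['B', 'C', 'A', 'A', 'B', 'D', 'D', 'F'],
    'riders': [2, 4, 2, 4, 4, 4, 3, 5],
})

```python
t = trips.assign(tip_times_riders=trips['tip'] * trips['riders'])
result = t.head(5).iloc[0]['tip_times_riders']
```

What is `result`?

add column tip_times_riders = trips['tip'] * trips['riders']:
   tip  day zone  riders  tip_times_riders
0   10  Tue    B       2                20
1   14  Tue    C       4                56
2   13  Sat    A       2                26
3   18  Sat    A       4                72
4   16  Mon    B       4                64
5   15  Sat    D       4                60
6   19  Tue    D       3                57
7    9  Thu    F       5                45
take first 5 rows:
   tip  day zone  riders  tip_times_riders
0   10  Tue    B       2                20
1   14  Tue    C       4                56
2   13  Sat    A       2                26
3   18  Sat    A       4                72
4   16  Mon    B       4                64

20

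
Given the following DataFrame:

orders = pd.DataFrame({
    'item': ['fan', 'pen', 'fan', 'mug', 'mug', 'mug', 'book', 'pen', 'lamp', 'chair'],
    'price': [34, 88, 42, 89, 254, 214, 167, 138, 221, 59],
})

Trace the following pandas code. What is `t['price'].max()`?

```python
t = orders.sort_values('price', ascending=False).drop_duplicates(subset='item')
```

sort by price descending:
    item  price
4    mug    254
8   lamp    221
5    mug    214
6   book    167
7    pen    138
3    mug     89
1    pen     88
9  chair     59
2    fan     42
0    fan     34
drop duplicate item (keep=first):
    item  price
4    mug    254
8   lamp    221
6   book    167
7    pen    138
9  chair     59
2    fan     42
The max of column 'price' is 254.

254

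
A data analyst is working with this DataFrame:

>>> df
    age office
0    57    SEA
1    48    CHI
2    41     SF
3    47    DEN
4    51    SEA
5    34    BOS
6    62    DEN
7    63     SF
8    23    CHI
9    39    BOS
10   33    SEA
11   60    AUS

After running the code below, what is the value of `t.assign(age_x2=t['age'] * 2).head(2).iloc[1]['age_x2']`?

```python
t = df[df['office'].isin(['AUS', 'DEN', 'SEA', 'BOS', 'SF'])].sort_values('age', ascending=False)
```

124

filter rows where office in ['AUS', 'DEN', 'SEA', 'BOS', 'SF']:
    age office
0    57    SEA
2    41     SF
3    47    DEN
4    51    SEA
5    34    BOS
6    62    DEN
7    63     SF
9    39    BOS
10   33    SEA
11   60    AUS
sort by age descending:
    age office
7    63     SF
6    62    DEN
11   60    AUS
0    57    SEA
4    51    SEA
3    47    DEN
2    41     SF
9    39    BOS
5    34    BOS
10   33    SEA
add column age_x2 = t['age'] * 2:
    age office  age_x2
7    63     SF     126
6    62    DEN     124
11   60    AUS     120
0    57    SEA     114
4    51    SEA     102
3    47    DEN      94
2    41     SF      82
9    39    BOS      78
5    34    BOS      68
10   33    SEA      66
take first 2 rows:
   age office  age_x2
7   63     SF     126
6   62    DEN     124
Taking the value at position 1, column 'age_x2' gives 124.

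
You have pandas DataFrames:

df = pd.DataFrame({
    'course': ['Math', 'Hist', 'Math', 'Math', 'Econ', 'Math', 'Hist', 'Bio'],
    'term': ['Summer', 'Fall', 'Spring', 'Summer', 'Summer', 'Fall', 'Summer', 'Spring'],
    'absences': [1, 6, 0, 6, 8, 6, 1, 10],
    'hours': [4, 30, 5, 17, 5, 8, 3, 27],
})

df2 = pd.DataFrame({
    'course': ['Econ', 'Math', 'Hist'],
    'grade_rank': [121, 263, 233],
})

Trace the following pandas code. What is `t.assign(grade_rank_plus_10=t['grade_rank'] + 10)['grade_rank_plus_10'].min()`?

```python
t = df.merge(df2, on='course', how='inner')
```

merge on 'course' (how='inner') → 7 rows:
  course    term  absences  hours  grade_rank
0   Math  Summer         1      4         263
1   Hist    Fall         6     30         233
2   Math  Spring         0      5         263
3   Math  Summer         6     17         263
4   Econ  Summer         8      5         121
5   Math    Fall         6      8         263
6   Hist  Summer         1      3         233
add column grade_rank_plus_10 = t['grade_rank'] + 10:
  course    term  absences  hours  grade_rank  grade_rank_plus_10
0   Math  Summer         1      4         263                 273
1   Hist    Fall         6     30         233                 243
2   Math  Spring         0      5         263                 273
3   Math  Summer         6     17         263                 273
4   Econ  Summer         8      5         121                 131
5   Math    Fall         6      8         263                 273
6   Hist  Summer         1      3         233                 243
min of column 'grade_rank_plus_10' → 131

131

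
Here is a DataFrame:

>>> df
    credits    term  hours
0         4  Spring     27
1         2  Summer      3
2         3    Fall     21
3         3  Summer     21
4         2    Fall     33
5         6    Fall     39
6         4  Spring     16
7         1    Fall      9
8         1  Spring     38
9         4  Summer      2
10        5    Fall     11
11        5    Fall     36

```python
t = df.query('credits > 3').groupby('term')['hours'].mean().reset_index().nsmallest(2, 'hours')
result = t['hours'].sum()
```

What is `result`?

filter rows where credits > 3:
    credits    term  hours
0         4  Spring     27
5         6    Fall     39
6         4  Spring     16
9         4  Summer      2
10        5    Fall     11
11        5    Fall     36
group by term, mean of hours:
term
Fall      28.666667
Spring    21.500000
Summer     2.000000
Name: hours, dtype: float64
reset_index():
     term      hours
0    Fall  28.666667
1  Spring  21.500000
2  Summer   2.000000
take 2 rows with smallest hours:
     term  hours
2  Summer    2.0
1  Spring   21.5

23.5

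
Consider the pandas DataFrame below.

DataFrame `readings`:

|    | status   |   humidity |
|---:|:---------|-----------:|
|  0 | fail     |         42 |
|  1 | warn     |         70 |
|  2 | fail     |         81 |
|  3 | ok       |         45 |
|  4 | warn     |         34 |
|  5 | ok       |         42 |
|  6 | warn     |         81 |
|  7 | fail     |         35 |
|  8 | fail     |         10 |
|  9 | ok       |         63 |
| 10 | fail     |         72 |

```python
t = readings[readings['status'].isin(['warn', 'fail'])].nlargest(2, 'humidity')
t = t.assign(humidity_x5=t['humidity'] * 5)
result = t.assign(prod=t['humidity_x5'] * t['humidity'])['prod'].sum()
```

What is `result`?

filter rows where status in ['warn', 'fail']:
   status  humidity
0    fail        42
1    warn        70
2    fail        81
4    warn        34
6    warn        81
7    fail        35
8    fail        10
10   fail        72
take 2 rows with largest humidity:
  status  humidity
2   fail        81
6   warn        81
add column humidity_x5 = t['humidity'] * 5:
  status  humidity  humidity_x5
2   fail        81          405
6   warn        81          405
add column prod = t['humidity_x5'] * t['humidity']:
  status  humidity  humidity_x5   prod
2   fail        81          405  32805
6   warn        81          405  32805
The sum of column 'prod' is 65610.

65610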